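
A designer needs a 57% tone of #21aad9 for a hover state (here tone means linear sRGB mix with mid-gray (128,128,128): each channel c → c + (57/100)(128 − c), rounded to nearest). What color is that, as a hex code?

#5792a6

#21aad9 is rgb(33, 170, 217).
Lerp each channel 57% toward 128:
  R: 33 + 0.57×(128−33) = 33 + 54.15 = 87.15 → 87
  G: 170 − 23.94 = 146.06 → 146
  B: 217 + 0.57×(128−217) = 217 − 50.73 = 166.27 → 166
rgb(87, 146, 166) = #5792a6.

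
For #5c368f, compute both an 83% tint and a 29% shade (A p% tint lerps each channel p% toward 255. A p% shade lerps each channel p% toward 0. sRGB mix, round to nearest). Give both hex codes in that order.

#e3ddec, #412666

#5c368f is rgb(92, 54, 143).
83% tint:
  R: 92 + 135.29 = 227.29 → 227
  G: 54 + 0.83×(255−54) = 54 + 166.83 = 220.83 → 221
  B: 143 + 0.83×(255−143) = 143 + 92.96 = 235.96 → 236
  → #e3ddec
29% shade:
  R: 92 − 26.68 = 65.32 → 65
  G: 54 − 15.66 = 38.34 → 38
  B: 143 + 0.29×(0−143) = 143 − 41.47 = 101.53 → 102
  → #412666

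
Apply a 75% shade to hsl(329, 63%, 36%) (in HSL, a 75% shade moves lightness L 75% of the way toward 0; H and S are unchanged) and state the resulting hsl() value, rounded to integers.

L moves 75% from 36 toward 0: 36 − 27 = 9 → 9.
H and S are unchanged.

hsl(329, 63%, 9%)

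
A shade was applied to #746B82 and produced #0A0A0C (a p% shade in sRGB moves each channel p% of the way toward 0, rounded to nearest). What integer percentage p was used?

#746B82 is rgb(116, 107, 130); #0A0A0C is rgb(10, 10, 12).
On the B channel (widest range): 12 ≈ 130 + (p/100)(0 − 130), so p ≈ 100×(12 − 130)/(0 − 130) = -11800/-130 = 90.77.
p = 91 reproduces all three channels after rounding.

91%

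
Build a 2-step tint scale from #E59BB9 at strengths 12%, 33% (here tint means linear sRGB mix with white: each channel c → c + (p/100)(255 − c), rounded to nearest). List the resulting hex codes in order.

#E8A7C1, #EEBCD0

#E59BB9 is rgb(229, 155, 185).
12%: (229 + 3.12 = 232.12→232, 155 + 12 = 167→167, 185 + 8.4 = 193.4→193) → #E8A7C1
33%: (229 + 8.58 = 237.58→238, 155 + 33 = 188→188, 185 + 23.1 = 208.1→208) → #EEBCD0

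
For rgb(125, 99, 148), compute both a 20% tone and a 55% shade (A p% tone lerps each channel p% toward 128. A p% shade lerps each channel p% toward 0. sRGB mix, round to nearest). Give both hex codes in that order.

20% tone:
  R: 125 + 0.2×(128−125) = 125 + 0.6 = 125.6 → 126
  G: 99 + 0.2×(128−99) = 99 + 5.8 = 104.8 → 105
  B: 148 + 0.2×(128−148) = 148 − 4 = 144 → 144
  → #7E6990
55% shade:
  R: 125 − 68.75 = 56.25 → 56
  G: 99 − 54.45 = 44.55 → 45
  B: 148 + 0.55×(0−148) = 148 − 81.4 = 66.6 → 67
  → #382D43

#7E6990, #382D43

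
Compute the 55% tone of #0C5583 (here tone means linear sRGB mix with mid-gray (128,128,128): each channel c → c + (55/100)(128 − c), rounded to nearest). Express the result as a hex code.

#4C6D81

#0C5583 is rgb(12, 85, 131).
A 55% tone moves each channel 55% toward 128:
  R: 12 + 63.8 = 75.8 → 76
  G: 85 + 23.65 = 108.65 → 109
  B: 131 + 0.55×(128−131) = 131 − 1.65 = 129.35 → 129
rgb(76, 109, 129) = #4C6D81.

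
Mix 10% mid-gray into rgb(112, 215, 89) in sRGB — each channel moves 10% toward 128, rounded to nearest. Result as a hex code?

#72ce5d

Lerp each channel 10% toward 128:
  R: 112 + 0.1×(128−112) = 112 + 1.6 = 113.6 → 114
  G: 215 − 8.7 = 206.3 → 206
  B: 89 + 3.9 = 92.9 → 93
rgb(114, 206, 93) = #72ce5d.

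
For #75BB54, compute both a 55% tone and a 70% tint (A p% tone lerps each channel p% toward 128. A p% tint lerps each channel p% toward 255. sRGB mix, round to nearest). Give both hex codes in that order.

#75BB54 is rgb(117, 187, 84).
55% tone:
  R: 117 + 6.05 = 123.05 → 123
  G: 187 − 32.45 = 154.55 → 155
  B: 84 + 0.55×(128−84) = 84 + 24.2 = 108.2 → 108
  → #7B9B6C
70% tint:
  R: 117 + 96.6 = 213.6 → 214
  G: 187 + 0.7×(255−187) = 187 + 47.6 = 234.6 → 235
  B: 84 + 119.7 = 203.7 → 204
  → #D6EBCC

#7B9B6C, #D6EBCC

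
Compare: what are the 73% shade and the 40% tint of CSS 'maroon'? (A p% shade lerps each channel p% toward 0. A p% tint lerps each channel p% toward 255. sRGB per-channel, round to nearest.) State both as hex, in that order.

#230000, #b36666

CSS maroon is rgb(128, 0, 0).
73% shade:
  R: 128 + 0.73×(0−128) = 128 − 93.44 = 34.56 → 35
  G: 0 + 0.73×(0−0) = 0 + 0 = 0 → 0
  B: 0 + 0.73×(0−0) = 0 + 0 = 0 → 0
  → #230000
40% tint:
  R: 128 + 0.4×(255−128) = 128 + 50.8 = 178.8 → 179
  G: 0 + 0.4×(255−0) = 0 + 102 = 102 → 102
  B: 0 + 0.4×(255−0) = 0 + 102 = 102 → 102
  → #b36666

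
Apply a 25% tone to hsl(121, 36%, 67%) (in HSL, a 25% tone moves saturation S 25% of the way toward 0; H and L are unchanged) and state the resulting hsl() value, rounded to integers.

S moves 25% from 36 toward 0: 36 − 9 = 27 → 27.
H and L are unchanged.

hsl(121, 27%, 67%)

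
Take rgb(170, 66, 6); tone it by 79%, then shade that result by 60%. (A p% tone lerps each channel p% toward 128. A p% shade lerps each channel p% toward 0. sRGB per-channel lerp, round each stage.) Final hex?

#372e29

Per channel, c → c + 0.79(128 − c):
  R: 170 + 0.79×(128−170) = 170 − 33.18 = 136.82 → 137
  G: 66 + 0.79×(128−66) = 66 + 48.98 = 114.98 → 115
  B: 6 + 0.79×(128−6) = 6 + 96.38 = 102.38 → 102
After the tone: rgb(137, 115, 102) = #897366.
A 60% shade moves each channel 60% toward 0:
  R: 137 − 82.2 = 54.8 → 55
  G: 115 − 69 = 46 → 46
  B: 102 + 0.6×(0−102) = 102 − 61.2 = 40.8 → 41
rgb(55, 46, 41) = #372e29.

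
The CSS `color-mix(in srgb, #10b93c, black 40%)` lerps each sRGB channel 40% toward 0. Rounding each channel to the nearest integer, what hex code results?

#0a6f24

#10b93c is rgb(16, 185, 60).
A 40% shade moves each channel 40% toward 0:
  R: 16 + 0.4×(0−16) = 16 − 6.4 = 9.6 → 10
  G: 185 + 0.4×(0−185) = 185 − 74 = 111 → 111
  B: 60 + 0.4×(0−60) = 60 − 24 = 36 → 36
rgb(10, 111, 36) = #0a6f24.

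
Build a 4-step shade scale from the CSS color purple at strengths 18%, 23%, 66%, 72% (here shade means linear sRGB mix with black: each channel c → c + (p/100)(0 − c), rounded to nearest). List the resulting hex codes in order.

CSS purple is rgb(128, 0, 128).
18%: (128 − 23.04 = 104.96→105, 0→0, 128 − 23.04 = 104.96→105) → #690069
23%: (128 − 29.44 = 98.56→99, 0→0, 128 − 29.44 = 98.56→99) → #630063
66%: (128 − 84.48 = 43.52→44, 0→0, 128 − 84.48 = 43.52→44) → #2c002c
72%: (128 − 92.16 = 35.84→36, 0→0, 128 − 92.16 = 35.84→36) → #240024

#690069, #630063, #2c002c, #240024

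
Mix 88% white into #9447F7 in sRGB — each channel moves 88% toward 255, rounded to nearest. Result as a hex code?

#9447F7 is rgb(148, 71, 247).
An 88% tint moves each channel 88% toward 255:
  R: 148 + 0.88×(255−148) = 148 + 94.16 = 242.16 → 242
  G: 71 + 0.88×(255−71) = 71 + 161.92 = 232.92 → 233
  B: 247 + 0.88×(255−247) = 247 + 7.04 = 254.04 → 254
rgb(242, 233, 254) = #F2E9FE.

#F2E9FE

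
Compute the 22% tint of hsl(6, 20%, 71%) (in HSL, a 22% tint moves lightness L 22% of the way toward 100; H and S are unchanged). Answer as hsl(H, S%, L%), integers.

L moves 22% from 71 toward 100: 71 + 6.38 = 77.38 → 77.
H and S are unchanged.

hsl(6, 20%, 77%)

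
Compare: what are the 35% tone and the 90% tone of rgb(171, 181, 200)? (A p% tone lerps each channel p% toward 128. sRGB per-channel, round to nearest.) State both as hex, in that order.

#9CA2AF, #848587

35% tone:
  R: 171 + 0.35×(128−171) = 171 − 15.05 = 155.95 → 156
  G: 181 + 0.35×(128−181) = 181 − 18.55 = 162.45 → 162
  B: 200 + 0.35×(128−200) = 200 − 25.2 = 174.8 → 175
  → #9CA2AF
90% tone:
  R: 171 + 0.9×(128−171) = 171 − 38.7 = 132.3 → 132
  G: 181 − 47.7 = 133.3 → 133
  B: 200 + 0.9×(128−200) = 200 − 64.8 = 135.2 → 135
  → #848587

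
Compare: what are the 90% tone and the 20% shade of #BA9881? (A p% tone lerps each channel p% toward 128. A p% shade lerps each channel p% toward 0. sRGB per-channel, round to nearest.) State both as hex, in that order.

#BA9881 is rgb(186, 152, 129).
90% tone:
  R: 186 − 52.2 = 133.8 → 134
  G: 152 + 0.9×(128−152) = 152 − 21.6 = 130.4 → 130
  B: 129 − 0.9 = 128.1 → 128
  → #868280
20% shade:
  R: 186 + 0.2×(0−186) = 186 − 37.2 = 148.8 → 149
  G: 152 − 30.4 = 121.6 → 122
  B: 129 + 0.2×(0−129) = 129 − 25.8 = 103.2 → 103
  → #957A67

#868280, #957A67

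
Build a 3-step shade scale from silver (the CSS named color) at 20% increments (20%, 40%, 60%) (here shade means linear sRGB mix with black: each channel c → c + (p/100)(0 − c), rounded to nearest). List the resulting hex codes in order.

#9A9A9A, #737373, #4D4D4D

CSS silver is rgb(192, 192, 192).
20%: (192 − 38.4 = 153.6→154, 192 − 38.4 = 153.6→154, 192 − 38.4 = 153.6→154) → #9A9A9A
40%: (192 − 76.8 = 115.2→115, 192 − 76.8 = 115.2→115, 192 − 76.8 = 115.2→115) → #737373
60%: (192 − 115.2 = 76.8→77, 192 − 115.2 = 76.8→77, 192 − 115.2 = 76.8→77) → #4D4D4D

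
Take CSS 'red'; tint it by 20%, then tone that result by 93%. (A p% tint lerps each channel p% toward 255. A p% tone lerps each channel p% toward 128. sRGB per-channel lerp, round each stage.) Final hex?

CSS red is rgb(255, 0, 0).
Lerp each channel 20% toward 255:
  R: 255 + 0.2×(255−255) = 255 + 0 = 255 → 255
  G: 0 + 51 = 51 → 51
  B: 0 + 51 = 51 → 51
After the tint: rgb(255, 51, 51) = #FF3333.
Lerp each channel 93% toward 128:
  R: 255 + 0.93×(128−255) = 255 − 118.11 = 136.89 → 137
  G: 51 + 71.61 = 122.61 → 123
  B: 51 + 0.93×(128−51) = 51 + 71.61 = 122.61 → 123
rgb(137, 123, 123) = #897B7B.

#897B7B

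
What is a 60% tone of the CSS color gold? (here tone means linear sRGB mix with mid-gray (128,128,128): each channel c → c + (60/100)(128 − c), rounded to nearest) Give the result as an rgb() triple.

rgb(179, 163, 77)

CSS gold is rgb(255, 215, 0).
Per channel, c → c + 0.6(128 − c):
  R: 255 − 76.2 = 178.8 → 179
  G: 215 + 0.6×(128−215) = 215 − 52.2 = 162.8 → 163
  B: 0 + 76.8 = 76.8 → 77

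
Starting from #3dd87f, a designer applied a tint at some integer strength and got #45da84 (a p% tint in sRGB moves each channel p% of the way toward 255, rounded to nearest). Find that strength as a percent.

4%

#3dd87f is rgb(61, 216, 127); #45da84 is rgb(69, 218, 132).
On the R channel (widest range): 69 ≈ 61 + (p/100)(255 − 61), so p ≈ 100×(69 − 61)/(255 − 61) = 800/194 = 4.12.
p = 4 reproduces all three channels after rounding.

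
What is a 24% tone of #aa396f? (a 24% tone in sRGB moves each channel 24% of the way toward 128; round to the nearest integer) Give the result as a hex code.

#aa396f is rgb(170, 57, 111).
Per channel, c → c + 0.24(128 − c):
  R: 170 − 10.08 = 159.92 → 160
  G: 57 + 17.04 = 74.04 → 74
  B: 111 + 0.24×(128−111) = 111 + 4.08 = 115.08 → 115
rgb(160, 74, 115) = #a04a73.

#a04a73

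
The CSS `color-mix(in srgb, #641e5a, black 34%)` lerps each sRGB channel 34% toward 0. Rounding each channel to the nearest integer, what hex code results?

#641e5a is rgb(100, 30, 90).
Lerp each channel 34% toward 0:
  R: 100 − 34 = 66 → 66
  G: 30 + 0.34×(0−30) = 30 − 10.2 = 19.8 → 20
  B: 90 − 30.6 = 59.4 → 59
rgb(66, 20, 59) = #42143b.

#42143b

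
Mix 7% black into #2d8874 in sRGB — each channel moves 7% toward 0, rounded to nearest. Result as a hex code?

#2a7e6c

#2d8874 is rgb(45, 136, 116).
Per channel, c → c + 0.07(0 − c):
  R: 45 − 3.15 = 41.85 → 42
  G: 136 + 0.07×(0−136) = 136 − 9.52 = 126.48 → 126
  B: 116 + 0.07×(0−116) = 116 − 8.12 = 107.88 → 108
rgb(42, 126, 108) = #2a7e6c.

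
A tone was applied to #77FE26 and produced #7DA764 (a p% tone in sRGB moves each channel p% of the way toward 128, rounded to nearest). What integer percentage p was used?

#77FE26 is rgb(119, 254, 38); #7DA764 is rgb(125, 167, 100).
On the G channel (widest range): 167 ≈ 254 + (p/100)(128 − 254), so p ≈ 100×(167 − 254)/(128 − 254) = -8700/-126 = 69.05.
p = 69 reproduces all three channels after rounding.

69%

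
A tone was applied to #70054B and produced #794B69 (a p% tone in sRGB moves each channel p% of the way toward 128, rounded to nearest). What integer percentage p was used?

57%

#70054B is rgb(112, 5, 75); #794B69 is rgb(121, 75, 105).
On the G channel (widest range): 75 ≈ 5 + (p/100)(128 − 5), so p ≈ 100×(75 − 5)/(128 − 5) = 7000/123 = 56.91.
p = 57 reproduces all three channels after rounding.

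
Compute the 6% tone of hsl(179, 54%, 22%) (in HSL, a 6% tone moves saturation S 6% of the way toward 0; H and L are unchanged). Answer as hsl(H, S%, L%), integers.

hsl(179, 51%, 22%)

S moves 6% from 54 toward 0: 54 − 3.24 = 50.76 → 51.
H and L are unchanged.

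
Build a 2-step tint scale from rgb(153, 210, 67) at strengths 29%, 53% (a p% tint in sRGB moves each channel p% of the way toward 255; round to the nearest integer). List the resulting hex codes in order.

#B7DF7A, #CFEAA7

29%: (153 + 29.58 = 182.58→183, 210 + 13.05 = 223.05→223, 67 + 54.52 = 121.52→122) → #B7DF7A
53%: (153 + 54.06 = 207.06→207, 210 + 23.85 = 233.85→234, 67 + 99.64 = 166.64→167) → #CFEAA7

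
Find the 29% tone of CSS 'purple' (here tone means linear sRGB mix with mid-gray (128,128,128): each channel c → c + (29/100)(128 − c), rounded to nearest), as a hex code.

#802580

CSS purple is rgb(128, 0, 128).
A 29% tone moves each channel 29% toward 128:
  R: 128 + 0 = 128 → 128
  G: 0 + 37.12 = 37.12 → 37
  B: 128 + 0.29×(128−128) = 128 + 0 = 128 → 128
rgb(128, 37, 128) = #802580.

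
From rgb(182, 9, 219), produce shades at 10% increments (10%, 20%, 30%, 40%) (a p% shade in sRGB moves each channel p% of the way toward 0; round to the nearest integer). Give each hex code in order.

#A408C5, #9207AF, #7F0699, #6D0583

10%: (182 − 18.2 = 163.8→164, 9 − 0.9 = 8.1→8, 219 − 21.9 = 197.1→197) → #A408C5
20%: (182 − 36.4 = 145.6→146, 9 − 1.8 = 7.2→7, 219 − 43.8 = 175.2→175) → #9207AF
30%: (182 − 54.6 = 127.4→127, 9 − 2.7 = 6.3→6, 219 − 65.7 = 153.3→153) → #7F0699
40%: (182 − 72.8 = 109.2→109, 9 − 3.6 = 5.4→5, 219 − 87.6 = 131.4→131) → #6D0583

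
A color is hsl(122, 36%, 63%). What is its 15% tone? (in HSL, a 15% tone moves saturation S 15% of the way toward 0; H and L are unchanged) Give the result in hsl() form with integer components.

hsl(122, 31%, 63%)

S moves 15% from 36 toward 0: 36 − 5.4 = 30.6 → 31.
H and L are unchanged.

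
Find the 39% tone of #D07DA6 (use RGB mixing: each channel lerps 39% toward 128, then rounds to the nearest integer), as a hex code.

#D07DA6 is rgb(208, 125, 166).
Lerp each channel 39% toward 128:
  R: 208 + 0.39×(128−208) = 208 − 31.2 = 176.8 → 177
  G: 125 + 0.39×(128−125) = 125 + 1.17 = 126.17 → 126
  B: 166 + 0.39×(128−166) = 166 − 14.82 = 151.18 → 151
rgb(177, 126, 151) = #B17E97.

#B17E97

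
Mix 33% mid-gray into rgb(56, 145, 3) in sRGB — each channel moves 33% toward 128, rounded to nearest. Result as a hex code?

Per channel, c → c + 0.33(128 − c):
  R: 56 + 0.33×(128−56) = 56 + 23.76 = 79.76 → 80
  G: 145 − 5.61 = 139.39 → 139
  B: 3 + 0.33×(128−3) = 3 + 41.25 = 44.25 → 44
rgb(80, 139, 44) = #508b2c.

#508b2c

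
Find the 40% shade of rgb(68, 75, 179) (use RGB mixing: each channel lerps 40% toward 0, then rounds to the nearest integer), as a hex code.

A 40% shade moves each channel 40% toward 0:
  R: 68 + 0.4×(0−68) = 68 − 27.2 = 40.8 → 41
  G: 75 + 0.4×(0−75) = 75 − 30 = 45 → 45
  B: 179 − 71.6 = 107.4 → 107
rgb(41, 45, 107) = #292d6b.

#292d6b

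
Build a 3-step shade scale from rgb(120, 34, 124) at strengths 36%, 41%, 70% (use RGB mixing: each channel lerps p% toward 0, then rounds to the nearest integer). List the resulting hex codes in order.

#4d164f, #471449, #240a25

36%: (120 − 43.2 = 76.8→77, 34 − 12.24 = 21.76→22, 124 − 44.64 = 79.36→79) → #4d164f
41%: (120 − 49.2 = 70.8→71, 34 − 13.94 = 20.06→20, 124 − 50.84 = 73.16→73) → #471449
70%: (120 − 84 = 36→36, 34 − 23.8 = 10.2→10, 124 − 86.8 = 37.2→37) → #240a25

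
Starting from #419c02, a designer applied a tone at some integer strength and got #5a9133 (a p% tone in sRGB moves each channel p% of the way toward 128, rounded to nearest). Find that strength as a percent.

39%

#419c02 is rgb(65, 156, 2); #5a9133 is rgb(90, 145, 51).
On the B channel (widest range): 51 ≈ 2 + (p/100)(128 − 2), so p ≈ 100×(51 − 2)/(128 − 2) = 4900/126 = 38.89.
p = 39 reproduces all three channels after rounding.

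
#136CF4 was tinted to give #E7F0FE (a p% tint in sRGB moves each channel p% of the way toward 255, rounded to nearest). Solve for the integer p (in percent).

#136CF4 is rgb(19, 108, 244); #E7F0FE is rgb(231, 240, 254).
On the R channel (widest range): 231 ≈ 19 + (p/100)(255 − 19), so p ≈ 100×(231 − 19)/(255 − 19) = 21200/236 = 89.83.
p = 90 reproduces all three channels after rounding.

90%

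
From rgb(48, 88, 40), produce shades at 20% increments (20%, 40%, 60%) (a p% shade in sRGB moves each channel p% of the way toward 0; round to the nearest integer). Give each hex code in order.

#264620, #1d3518, #132310

20%: (48 − 9.6 = 38.4→38, 88 − 17.6 = 70.4→70, 40 − 8 = 32→32) → #264620
40%: (48 − 19.2 = 28.8→29, 88 − 35.2 = 52.8→53, 40 − 16 = 24→24) → #1d3518
60%: (48 − 28.8 = 19.2→19, 88 − 52.8 = 35.2→35, 40 − 24 = 16→16) → #132310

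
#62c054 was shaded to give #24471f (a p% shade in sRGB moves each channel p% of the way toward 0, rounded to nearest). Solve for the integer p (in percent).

63%

#62c054 is rgb(98, 192, 84); #24471f is rgb(36, 71, 31).
On the G channel (widest range): 71 ≈ 192 + (p/100)(0 − 192), so p ≈ 100×(71 − 192)/(0 − 192) = -12100/-192 = 63.02.
p = 63 reproduces all three channels after rounding.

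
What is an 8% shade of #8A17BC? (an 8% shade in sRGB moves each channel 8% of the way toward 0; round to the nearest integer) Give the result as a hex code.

#8A17BC is rgb(138, 23, 188).
An 8% shade moves each channel 8% toward 0:
  R: 138 + 0.08×(0−138) = 138 − 11.04 = 126.96 → 127
  G: 23 + 0.08×(0−23) = 23 − 1.84 = 21.16 → 21
  B: 188 − 15.04 = 172.96 → 173
rgb(127, 21, 173) = #7F15AD.

#7F15AD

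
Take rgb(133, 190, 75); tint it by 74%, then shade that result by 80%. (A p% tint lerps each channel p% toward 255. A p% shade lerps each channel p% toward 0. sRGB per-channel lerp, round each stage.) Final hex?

A 74% tint moves each channel 74% toward 255:
  R: 133 + 0.74×(255−133) = 133 + 90.28 = 223.28 → 223
  G: 190 + 0.74×(255−190) = 190 + 48.1 = 238.1 → 238
  B: 75 + 133.2 = 208.2 → 208
After the tint: rgb(223, 238, 208) = #DFEED0.
An 80% shade moves each channel 80% toward 0:
  R: 223 + 0.8×(0−223) = 223 − 178.4 = 44.6 → 45
  G: 238 + 0.8×(0−238) = 238 − 190.4 = 47.6 → 48
  B: 208 + 0.8×(0−208) = 208 − 166.4 = 41.6 → 42
rgb(45, 48, 42) = #2D302A.

#2D302A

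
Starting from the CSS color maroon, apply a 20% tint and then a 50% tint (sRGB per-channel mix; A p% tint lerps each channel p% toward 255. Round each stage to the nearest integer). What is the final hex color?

#CC9999

CSS maroon is rgb(128, 0, 0).
A 20% tint moves each channel 20% toward 255:
  R: 128 + 0.2×(255−128) = 128 + 25.4 = 153.4 → 153
  G: 0 + 51 = 51 → 51
  B: 0 + 0.2×(255−0) = 0 + 51 = 51 → 51
After the tint: rgb(153, 51, 51) = #993333.
Per channel, c → c + 0.5(255 − c):
  R: 153 + 0.5×(255−153) = 153 + 51 = 204 → 204
  G: 51 + 0.5×(255−51) = 51 + 102 = 153 → 153
  B: 51 + 0.5×(255−51) = 51 + 102 = 153 → 153
rgb(204, 153, 153) = #CC9999.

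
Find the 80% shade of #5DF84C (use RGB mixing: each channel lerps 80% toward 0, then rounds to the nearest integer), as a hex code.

#13320F

#5DF84C is rgb(93, 248, 76).
Per channel, c → c + 0.8(0 − c):
  R: 93 − 74.4 = 18.6 → 19
  G: 248 + 0.8×(0−248) = 248 − 198.4 = 49.6 → 50
  B: 76 + 0.8×(0−76) = 76 − 60.8 = 15.2 → 15
rgb(19, 50, 15) = #13320F.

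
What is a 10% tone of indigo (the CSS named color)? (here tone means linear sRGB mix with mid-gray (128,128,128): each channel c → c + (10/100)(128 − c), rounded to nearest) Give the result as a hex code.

CSS indigo is rgb(75, 0, 130).
Lerp each channel 10% toward 128:
  R: 75 + 0.1×(128−75) = 75 + 5.3 = 80.3 → 80
  G: 0 + 0.1×(128−0) = 0 + 12.8 = 12.8 → 13
  B: 130 − 0.2 = 129.8 → 130
rgb(80, 13, 130) = #500d82.

#500d82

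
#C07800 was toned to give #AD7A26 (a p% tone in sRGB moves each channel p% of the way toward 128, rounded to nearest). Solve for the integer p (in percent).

#C07800 is rgb(192, 120, 0); #AD7A26 is rgb(173, 122, 38).
On the B channel (widest range): 38 ≈ 0 + (p/100)(128 − 0), so p ≈ 100×(38 − 0)/(128 − 0) = 3800/128 = 29.69.
p = 30 reproduces all three channels after rounding.

30%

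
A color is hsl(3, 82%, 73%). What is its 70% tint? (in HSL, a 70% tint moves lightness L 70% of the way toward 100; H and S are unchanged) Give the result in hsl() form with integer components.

hsl(3, 82%, 92%)

L moves 70% from 73 toward 100: 73 + 18.9 = 91.9 → 92.
H and S are unchanged.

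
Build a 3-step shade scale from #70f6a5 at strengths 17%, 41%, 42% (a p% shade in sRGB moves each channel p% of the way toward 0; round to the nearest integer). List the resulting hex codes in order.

#5dcc89, #429161, #418f60

#70f6a5 is rgb(112, 246, 165).
17%: (112 − 19.04 = 92.96→93, 246 − 41.82 = 204.18→204, 165 − 28.05 = 136.95→137) → #5dcc89
41%: (112 − 45.92 = 66.08→66, 246 − 100.86 = 145.14→145, 165 − 67.65 = 97.35→97) → #429161
42%: (112 − 47.04 = 64.96→65, 246 − 103.32 = 142.68→143, 165 − 69.3 = 95.7→96) → #418f60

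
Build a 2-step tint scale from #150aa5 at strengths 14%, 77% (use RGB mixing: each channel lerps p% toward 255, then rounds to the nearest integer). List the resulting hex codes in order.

#362cb2, #c9c7ea

#150aa5 is rgb(21, 10, 165).
14%: (21 + 32.76 = 53.76→54, 10 + 34.3 = 44.3→44, 165 + 12.6 = 177.6→178) → #362cb2
77%: (21 + 180.18 = 201.18→201, 10 + 188.65 = 198.65→199, 165 + 69.3 = 234.3→234) → #c9c7ea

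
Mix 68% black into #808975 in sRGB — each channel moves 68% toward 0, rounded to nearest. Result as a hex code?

#292c25

#808975 is rgb(128, 137, 117).
A 68% shade moves each channel 68% toward 0:
  R: 128 + 0.68×(0−128) = 128 − 87.04 = 40.96 → 41
  G: 137 − 93.16 = 43.84 → 44
  B: 117 − 79.56 = 37.44 → 37
rgb(41, 44, 37) = #292c25.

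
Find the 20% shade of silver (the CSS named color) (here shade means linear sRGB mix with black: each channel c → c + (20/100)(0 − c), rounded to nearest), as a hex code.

#9a9a9a

CSS silver is rgb(192, 192, 192).
Lerp each channel 20% toward 0:
  R: 192 − 38.4 = 153.6 → 154
  G: 192 + 0.2×(0−192) = 192 − 38.4 = 153.6 → 154
  B: 192 + 0.2×(0−192) = 192 − 38.4 = 153.6 → 154
rgb(154, 154, 154) = #9a9a9a.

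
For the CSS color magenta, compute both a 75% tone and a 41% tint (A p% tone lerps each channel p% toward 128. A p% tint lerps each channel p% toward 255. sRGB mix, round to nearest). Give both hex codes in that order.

#A060A0, #FF69FF

CSS magenta is rgb(255, 0, 255).
75% tone:
  R: 255 + 0.75×(128−255) = 255 − 95.25 = 159.75 → 160
  G: 0 + 0.75×(128−0) = 0 + 96 = 96 → 96
  B: 255 − 95.25 = 159.75 → 160
  → #A060A0
41% tint:
  R: 255 + 0 = 255 → 255
  G: 0 + 104.55 = 104.55 → 105
  B: 255 + 0 = 255 → 255
  → #FF69FF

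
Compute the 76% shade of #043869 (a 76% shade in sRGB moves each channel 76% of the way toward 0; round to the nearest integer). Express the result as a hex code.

#010D19

#043869 is rgb(4, 56, 105).
A 76% shade moves each channel 76% toward 0:
  R: 4 − 3.04 = 0.96 → 1
  G: 56 + 0.76×(0−56) = 56 − 42.56 = 13.44 → 13
  B: 105 + 0.76×(0−105) = 105 − 79.8 = 25.2 → 25
rgb(1, 13, 25) = #010D19.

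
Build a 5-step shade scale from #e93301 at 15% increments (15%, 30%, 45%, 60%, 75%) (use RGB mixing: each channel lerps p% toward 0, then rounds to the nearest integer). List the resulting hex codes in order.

#e93301 is rgb(233, 51, 1).
15%: (233 − 34.95 = 198.05→198, 51 − 7.65 = 43.35→43, 1→1) → #c62b01
30%: (233 − 69.9 = 163.1→163, 51 − 15.3 = 35.7→36, 1→1) → #a32401
45%: (233 − 104.85 = 128.15→128, 51 − 22.95 = 28.05→28, 1→1) → #801c01
60%: (233 − 139.8 = 93.2→93, 51 − 30.6 = 20.4→20, 1 − 0.6 = 0.4→0) → #5d1400
75%: (233 − 174.75 = 58.25→58, 51 − 38.25 = 12.75→13, 1 − 0.75 = 0.25→0) → #3a0d00

#c62b01, #a32401, #801c01, #5d1400, #3a0d00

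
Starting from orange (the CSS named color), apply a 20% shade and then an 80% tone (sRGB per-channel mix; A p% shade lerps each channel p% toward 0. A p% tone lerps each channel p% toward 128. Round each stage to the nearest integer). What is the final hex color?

CSS orange is rgb(255, 165, 0).
A 20% shade moves each channel 20% toward 0:
  R: 255 + 0.2×(0−255) = 255 − 51 = 204 → 204
  G: 165 + 0.2×(0−165) = 165 − 33 = 132 → 132
  B: 0 + 0.2×(0−0) = 0 + 0 = 0 → 0
After the shade: rgb(204, 132, 0) = #cc8400.
An 80% tone moves each channel 80% toward 128:
  R: 204 + 0.8×(128−204) = 204 − 60.8 = 143.2 → 143
  G: 132 − 3.2 = 128.8 → 129
  B: 0 + 0.8×(128−0) = 0 + 102.4 = 102.4 → 102
rgb(143, 129, 102) = #8f8166.

#8f8166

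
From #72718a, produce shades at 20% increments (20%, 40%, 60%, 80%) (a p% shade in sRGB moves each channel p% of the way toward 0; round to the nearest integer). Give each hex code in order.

#5b5a6e, #444453, #2e2d37, #17171c

#72718a is rgb(114, 113, 138).
20%: (114 − 22.8 = 91.2→91, 113 − 22.6 = 90.4→90, 138 − 27.6 = 110.4→110) → #5b5a6e
40%: (114 − 45.6 = 68.4→68, 113 − 45.2 = 67.8→68, 138 − 55.2 = 82.8→83) → #444453
60%: (114 − 68.4 = 45.6→46, 113 − 67.8 = 45.2→45, 138 − 82.8 = 55.2→55) → #2e2d37
80%: (114 − 91.2 = 22.8→23, 113 − 90.4 = 22.6→23, 138 − 110.4 = 27.6→28) → #17171c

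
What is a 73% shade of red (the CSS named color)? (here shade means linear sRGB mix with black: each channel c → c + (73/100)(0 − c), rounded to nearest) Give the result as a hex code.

#450000

CSS red is rgb(255, 0, 0).
Lerp each channel 73% toward 0:
  R: 255 + 0.73×(0−255) = 255 − 186.15 = 68.85 → 69
  G: 0 + 0.73×(0−0) = 0 + 0 = 0 → 0
  B: 0 + 0 = 0 → 0
rgb(69, 0, 0) = #450000.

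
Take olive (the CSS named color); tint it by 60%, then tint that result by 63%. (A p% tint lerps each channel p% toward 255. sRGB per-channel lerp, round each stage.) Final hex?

CSS olive is rgb(128, 128, 0).
Lerp each channel 60% toward 255:
  R: 128 + 76.2 = 204.2 → 204
  G: 128 + 76.2 = 204.2 → 204
  B: 0 + 0.6×(255−0) = 0 + 153 = 153 → 153
After the tint: rgb(204, 204, 153) = #CCCC99.
A 63% tint moves each channel 63% toward 255:
  R: 204 + 32.13 = 236.13 → 236
  G: 204 + 0.63×(255−204) = 204 + 32.13 = 236.13 → 236
  B: 153 + 0.63×(255−153) = 153 + 64.26 = 217.26 → 217
rgb(236, 236, 217) = #ECECD9.

#ECECD9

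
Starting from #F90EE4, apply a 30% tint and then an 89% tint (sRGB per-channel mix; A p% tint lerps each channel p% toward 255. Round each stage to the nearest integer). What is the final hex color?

#FFECFD

#F90EE4 is rgb(249, 14, 228).
A 30% tint moves each channel 30% toward 255:
  R: 249 + 0.3×(255−249) = 249 + 1.8 = 250.8 → 251
  G: 14 + 0.3×(255−14) = 14 + 72.3 = 86.3 → 86
  B: 228 + 8.1 = 236.1 → 236
After the tint: rgb(251, 86, 236) = #FB56EC.
Per channel, c → c + 0.89(255 − c):
  R: 251 + 0.89×(255−251) = 251 + 3.56 = 254.56 → 255
  G: 86 + 0.89×(255−86) = 86 + 150.41 = 236.41 → 236
  B: 236 + 16.91 = 252.91 → 253
rgb(255, 236, 253) = #FFECFD.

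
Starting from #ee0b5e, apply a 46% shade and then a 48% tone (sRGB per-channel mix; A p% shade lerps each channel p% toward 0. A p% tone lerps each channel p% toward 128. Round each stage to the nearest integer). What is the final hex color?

#814158

#ee0b5e is rgb(238, 11, 94).
A 46% shade moves each channel 46% toward 0:
  R: 238 + 0.46×(0−238) = 238 − 109.48 = 128.52 → 129
  G: 11 + 0.46×(0−11) = 11 − 5.06 = 5.94 → 6
  B: 94 + 0.46×(0−94) = 94 − 43.24 = 50.76 → 51
After the shade: rgb(129, 6, 51) = #810633.
Per channel, c → c + 0.48(128 − c):
  R: 129 + 0.48×(128−129) = 129 − 0.48 = 128.52 → 129
  G: 6 + 0.48×(128−6) = 6 + 58.56 = 64.56 → 65
  B: 51 + 36.96 = 87.96 → 88
rgb(129, 65, 88) = #814158.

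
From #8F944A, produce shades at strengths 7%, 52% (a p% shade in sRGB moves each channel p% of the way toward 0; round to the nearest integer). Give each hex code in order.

#858A45, #454724

#8F944A is rgb(143, 148, 74).
7%: (143 − 10.01 = 132.99→133, 148 − 10.36 = 137.64→138, 74 − 5.18 = 68.82→69) → #858A45
52%: (143 − 74.36 = 68.64→69, 148 − 76.96 = 71.04→71, 74 − 38.48 = 35.52→36) → #454724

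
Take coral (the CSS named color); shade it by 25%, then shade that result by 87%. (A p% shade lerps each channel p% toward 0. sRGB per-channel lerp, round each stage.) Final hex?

CSS coral is rgb(255, 127, 80).
Per channel, c → c + 0.25(0 − c):
  R: 255 + 0.25×(0−255) = 255 − 63.75 = 191.25 → 191
  G: 127 + 0.25×(0−127) = 127 − 31.75 = 95.25 → 95
  B: 80 − 20 = 60 → 60
After the shade: rgb(191, 95, 60) = #bf5f3c.
An 87% shade moves each channel 87% toward 0:
  R: 191 + 0.87×(0−191) = 191 − 166.17 = 24.83 → 25
  G: 95 + 0.87×(0−95) = 95 − 82.65 = 12.35 → 12
  B: 60 − 52.2 = 7.8 → 8
rgb(25, 12, 8) = #190c08.

#190c08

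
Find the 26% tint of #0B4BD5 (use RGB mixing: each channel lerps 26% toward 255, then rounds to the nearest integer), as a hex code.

#4A7AE0

#0B4BD5 is rgb(11, 75, 213).
Per channel, c → c + 0.26(255 − c):
  R: 11 + 63.44 = 74.44 → 74
  G: 75 + 0.26×(255−75) = 75 + 46.8 = 121.8 → 122
  B: 213 + 0.26×(255−213) = 213 + 10.92 = 223.92 → 224
rgb(74, 122, 224) = #4A7AE0.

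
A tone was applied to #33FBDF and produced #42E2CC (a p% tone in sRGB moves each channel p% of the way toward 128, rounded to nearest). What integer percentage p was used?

#33FBDF is rgb(51, 251, 223); #42E2CC is rgb(66, 226, 204).
On the G channel (widest range): 226 ≈ 251 + (p/100)(128 − 251), so p ≈ 100×(226 − 251)/(128 − 251) = -2500/-123 = 20.33.
p = 20 reproduces all three channels after rounding.

20%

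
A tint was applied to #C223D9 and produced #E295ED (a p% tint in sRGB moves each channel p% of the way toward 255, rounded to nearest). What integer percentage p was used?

#C223D9 is rgb(194, 35, 217); #E295ED is rgb(226, 149, 237).
On the G channel (widest range): 149 ≈ 35 + (p/100)(255 − 35), so p ≈ 100×(149 − 35)/(255 − 35) = 11400/220 = 51.82.
p = 52 reproduces all three channels after rounding.

52%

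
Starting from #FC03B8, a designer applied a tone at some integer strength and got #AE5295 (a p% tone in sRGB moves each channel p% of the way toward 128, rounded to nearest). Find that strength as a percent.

63%

#FC03B8 is rgb(252, 3, 184); #AE5295 is rgb(174, 82, 149).
On the G channel (widest range): 82 ≈ 3 + (p/100)(128 − 3), so p ≈ 100×(82 − 3)/(128 − 3) = 7900/125 = 63.20.
p = 63 reproduces all three channels after rounding.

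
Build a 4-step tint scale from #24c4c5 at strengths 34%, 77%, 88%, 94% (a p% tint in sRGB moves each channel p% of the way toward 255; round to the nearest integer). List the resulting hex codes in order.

#24c4c5 is rgb(36, 196, 197).
34%: (36 + 74.46 = 110.46→110, 196 + 20.06 = 216.06→216, 197 + 19.72 = 216.72→217) → #6ed8d9
77%: (36 + 168.63 = 204.63→205, 196 + 45.43 = 241.43→241, 197 + 44.66 = 241.66→242) → #cdf1f2
88%: (36 + 192.72 = 228.72→229, 196 + 51.92 = 247.92→248, 197 + 51.04 = 248.04→248) → #e5f8f8
94%: (36 + 205.86 = 241.86→242, 196 + 55.46 = 251.46→251, 197 + 54.52 = 251.52→252) → #f2fbfc

#6ed8d9, #cdf1f2, #e5f8f8, #f2fbfc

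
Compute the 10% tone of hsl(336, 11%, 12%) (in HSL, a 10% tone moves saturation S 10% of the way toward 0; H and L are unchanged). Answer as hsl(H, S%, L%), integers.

S moves 10% from 11 toward 0: 11 − 1.1 = 9.9 → 10.
H and L are unchanged.

hsl(336, 10%, 12%)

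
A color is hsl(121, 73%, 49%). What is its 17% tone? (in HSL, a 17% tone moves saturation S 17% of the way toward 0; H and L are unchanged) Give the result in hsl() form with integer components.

hsl(121, 61%, 49%)

S moves 17% from 73 toward 0: 73 − 12.41 = 60.59 → 61.
H and L are unchanged.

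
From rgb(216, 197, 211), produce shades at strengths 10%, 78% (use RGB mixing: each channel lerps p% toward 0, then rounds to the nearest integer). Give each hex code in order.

10%: (216 − 21.6 = 194.4→194, 197 − 19.7 = 177.3→177, 211 − 21.1 = 189.9→190) → #c2b1be
78%: (216 − 168.48 = 47.52→48, 197 − 153.66 = 43.34→43, 211 − 164.58 = 46.42→46) → #302b2e

#c2b1be, #302b2e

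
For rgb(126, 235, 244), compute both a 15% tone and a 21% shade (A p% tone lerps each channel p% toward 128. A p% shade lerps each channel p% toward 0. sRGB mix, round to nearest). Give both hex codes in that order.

15% tone:
  R: 126 + 0.3 = 126.3 → 126
  G: 235 − 16.05 = 218.95 → 219
  B: 244 − 17.4 = 226.6 → 227
  → #7EDBE3
21% shade:
  R: 126 + 0.21×(0−126) = 126 − 26.46 = 99.54 → 100
  G: 235 + 0.21×(0−235) = 235 − 49.35 = 185.65 → 186
  B: 244 + 0.21×(0−244) = 244 − 51.24 = 192.76 → 193
  → #64BAC1

#7EDBE3, #64BAC1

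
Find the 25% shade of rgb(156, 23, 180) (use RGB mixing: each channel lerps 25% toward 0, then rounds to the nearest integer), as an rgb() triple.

rgb(117, 17, 135)

Lerp each channel 25% toward 0:
  R: 156 + 0.25×(0−156) = 156 − 39 = 117 → 117
  G: 23 − 5.75 = 17.25 → 17
  B: 180 − 45 = 135 → 135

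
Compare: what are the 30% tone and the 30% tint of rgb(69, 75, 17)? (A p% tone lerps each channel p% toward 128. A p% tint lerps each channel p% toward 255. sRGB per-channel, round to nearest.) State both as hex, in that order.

30% tone:
  R: 69 + 0.3×(128−69) = 69 + 17.7 = 86.7 → 87
  G: 75 + 0.3×(128−75) = 75 + 15.9 = 90.9 → 91
  B: 17 + 0.3×(128−17) = 17 + 33.3 = 50.3 → 50
  → #575b32
30% tint:
  R: 69 + 55.8 = 124.8 → 125
  G: 75 + 0.3×(255−75) = 75 + 54 = 129 → 129
  B: 17 + 71.4 = 88.4 → 88
  → #7d8158

#575b32, #7d8158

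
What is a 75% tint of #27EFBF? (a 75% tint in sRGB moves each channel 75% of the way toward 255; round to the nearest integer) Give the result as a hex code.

#C9FBEF

#27EFBF is rgb(39, 239, 191).
A 75% tint moves each channel 75% toward 255:
  R: 39 + 162 = 201 → 201
  G: 239 + 0.75×(255−239) = 239 + 12 = 251 → 251
  B: 191 + 0.75×(255−191) = 191 + 48 = 239 → 239
rgb(201, 251, 239) = #C9FBEF.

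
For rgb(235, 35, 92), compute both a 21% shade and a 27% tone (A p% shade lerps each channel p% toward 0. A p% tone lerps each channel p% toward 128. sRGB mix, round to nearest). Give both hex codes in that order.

21% shade:
  R: 235 + 0.21×(0−235) = 235 − 49.35 = 185.65 → 186
  G: 35 + 0.21×(0−35) = 35 − 7.35 = 27.65 → 28
  B: 92 − 19.32 = 72.68 → 73
  → #ba1c49
27% tone:
  R: 235 + 0.27×(128−235) = 235 − 28.89 = 206.11 → 206
  G: 35 + 0.27×(128−35) = 35 + 25.11 = 60.11 → 60
  B: 92 + 0.27×(128−92) = 92 + 9.72 = 101.72 → 102
  → #ce3c66

#ba1c49, #ce3c66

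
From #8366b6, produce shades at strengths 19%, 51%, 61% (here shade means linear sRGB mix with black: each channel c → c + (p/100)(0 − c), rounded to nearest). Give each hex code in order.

#6a5393, #403259, #332847

#8366b6 is rgb(131, 102, 182).
19%: (131 − 24.89 = 106.11→106, 102 − 19.38 = 82.62→83, 182 − 34.58 = 147.42→147) → #6a5393
51%: (131 − 66.81 = 64.19→64, 102 − 52.02 = 49.98→50, 182 − 92.82 = 89.18→89) → #403259
61%: (131 − 79.91 = 51.09→51, 102 − 62.22 = 39.78→40, 182 − 111.02 = 70.98→71) → #332847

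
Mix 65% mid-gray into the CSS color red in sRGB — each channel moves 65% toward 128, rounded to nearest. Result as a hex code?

#AC5353

CSS red is rgb(255, 0, 0).
Lerp each channel 65% toward 128:
  R: 255 − 82.55 = 172.45 → 172
  G: 0 + 83.2 = 83.2 → 83
  B: 0 + 0.65×(128−0) = 0 + 83.2 = 83.2 → 83
rgb(172, 83, 83) = #AC5353.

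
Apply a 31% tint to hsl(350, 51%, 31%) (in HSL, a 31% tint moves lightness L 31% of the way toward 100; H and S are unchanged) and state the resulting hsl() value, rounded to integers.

hsl(350, 51%, 52%)

L moves 31% from 31 toward 100: 31 + 21.39 = 52.39 → 52.
H and S are unchanged.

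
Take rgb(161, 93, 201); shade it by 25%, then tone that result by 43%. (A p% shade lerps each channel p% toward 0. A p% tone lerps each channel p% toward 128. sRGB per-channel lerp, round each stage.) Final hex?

#7C5F8D

Per channel, c → c + 0.25(0 − c):
  R: 161 + 0.25×(0−161) = 161 − 40.25 = 120.75 → 121
  G: 93 + 0.25×(0−93) = 93 − 23.25 = 69.75 → 70
  B: 201 + 0.25×(0−201) = 201 − 50.25 = 150.75 → 151
After the shade: rgb(121, 70, 151) = #794697.
Per channel, c → c + 0.43(128 − c):
  R: 121 + 3.01 = 124.01 → 124
  G: 70 + 24.94 = 94.94 → 95
  B: 151 − 9.89 = 141.11 → 141
rgb(124, 95, 141) = #7C5F8D.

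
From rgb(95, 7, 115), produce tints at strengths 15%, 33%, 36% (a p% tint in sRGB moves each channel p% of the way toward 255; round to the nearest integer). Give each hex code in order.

#772c88, #9459a1, #9960a5

15%: (95 + 24 = 119→119, 7 + 37.2 = 44.2→44, 115 + 21 = 136→136) → #772c88
33%: (95 + 52.8 = 147.8→148, 7 + 81.84 = 88.84→89, 115 + 46.2 = 161.2→161) → #9459a1
36%: (95 + 57.6 = 152.6→153, 7 + 89.28 = 96.28→96, 115 + 50.4 = 165.4→165) → #9960a5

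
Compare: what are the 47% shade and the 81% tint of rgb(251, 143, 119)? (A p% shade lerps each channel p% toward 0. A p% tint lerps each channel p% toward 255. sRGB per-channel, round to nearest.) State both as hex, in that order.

#854c3f, #feeae5

47% shade:
  R: 251 + 0.47×(0−251) = 251 − 117.97 = 133.03 → 133
  G: 143 + 0.47×(0−143) = 143 − 67.21 = 75.79 → 76
  B: 119 + 0.47×(0−119) = 119 − 55.93 = 63.07 → 63
  → #854c3f
81% tint:
  R: 251 + 0.81×(255−251) = 251 + 3.24 = 254.24 → 254
  G: 143 + 0.81×(255−143) = 143 + 90.72 = 233.72 → 234
  B: 119 + 0.81×(255−119) = 119 + 110.16 = 229.16 → 229
  → #feeae5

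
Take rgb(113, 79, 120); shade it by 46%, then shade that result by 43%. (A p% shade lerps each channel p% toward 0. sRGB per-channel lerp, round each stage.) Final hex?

#231925

Lerp each channel 46% toward 0:
  R: 113 + 0.46×(0−113) = 113 − 51.98 = 61.02 → 61
  G: 79 + 0.46×(0−79) = 79 − 36.34 = 42.66 → 43
  B: 120 + 0.46×(0−120) = 120 − 55.2 = 64.8 → 65
After the shade: rgb(61, 43, 65) = #3d2b41.
Per channel, c → c + 0.43(0 − c):
  R: 61 + 0.43×(0−61) = 61 − 26.23 = 34.77 → 35
  G: 43 − 18.49 = 24.51 → 25
  B: 65 − 27.95 = 37.05 → 37
rgb(35, 25, 37) = #231925.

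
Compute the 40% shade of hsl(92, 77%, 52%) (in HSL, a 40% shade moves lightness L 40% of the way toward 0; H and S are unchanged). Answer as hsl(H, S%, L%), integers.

L moves 40% from 52 toward 0: 52 − 20.8 = 31.2 → 31.
H and S are unchanged.

hsl(92, 77%, 31%)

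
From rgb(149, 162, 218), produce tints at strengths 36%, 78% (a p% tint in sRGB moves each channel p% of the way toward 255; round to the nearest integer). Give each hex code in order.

36%: (149 + 38.16 = 187.16→187, 162 + 33.48 = 195.48→195, 218 + 13.32 = 231.32→231) → #bbc3e7
78%: (149 + 82.68 = 231.68→232, 162 + 72.54 = 234.54→235, 218 + 28.86 = 246.86→247) → #e8ebf7

#bbc3e7, #e8ebf7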